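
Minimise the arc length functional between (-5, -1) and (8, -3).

Arc-length functional: J[y] = ∫ sqrt(1 + (y')^2) dx.
Lagrangian L = sqrt(1 + (y')^2) has no explicit y dependence, so ∂L/∂y = 0 and the Euler-Lagrange equation gives
    d/dx( y' / sqrt(1 + (y')^2) ) = 0  ⇒  y' / sqrt(1 + (y')^2) = const.
Hence y' is constant, so y(x) is affine.
Fitting the endpoints (-5, -1) and (8, -3):
    slope m = ((-3) − (-1)) / (8 − (-5)) = -2/13,
    intercept c = (-1) − m·(-5) = -23/13.
Extremal: y(x) = (-2/13) x - 23/13.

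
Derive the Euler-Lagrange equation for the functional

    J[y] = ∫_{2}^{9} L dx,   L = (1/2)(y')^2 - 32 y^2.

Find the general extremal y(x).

The Lagrangian is L = (1/2)(y')^2 - 32 y^2.
∂L/∂y = -64y.
∂L/∂y' = y'.
The Euler-Lagrange equation d/dx(∂L/∂y') − ∂L/∂y = 0 becomes:
    y'' + 64 y = 0
General solution: y(x) = A sin(8x) + B cos(8x), where A and B are arbitrary constants fixed by the endpoint conditions.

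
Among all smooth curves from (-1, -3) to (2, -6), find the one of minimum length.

Arc-length functional: J[y] = ∫ sqrt(1 + (y')^2) dx.
Lagrangian L = sqrt(1 + (y')^2) has no explicit y dependence, so ∂L/∂y = 0 and the Euler-Lagrange equation gives
    d/dx( y' / sqrt(1 + (y')^2) ) = 0  ⇒  y' / sqrt(1 + (y')^2) = const.
Hence y' is constant, so y(x) is affine.
Fitting the endpoints (-1, -3) and (2, -6):
    slope m = ((-6) − (-3)) / (2 − (-1)) = -1,
    intercept c = (-3) − m·(-1) = -4.
Extremal: y(x) = -x - 4.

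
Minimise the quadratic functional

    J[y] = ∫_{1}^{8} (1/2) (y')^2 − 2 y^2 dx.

The Lagrangian is L = (1/2) (y')^2 − 2 y^2.
Compute ∂L/∂y = -4y, ∂L/∂y' = y'.
The Euler-Lagrange equation d/dx(∂L/∂y') − ∂L/∂y = 0 reduces to
    y'' + 4 y = 0.
Its general solution is
    y(x) = A sin(2x) + B cos(2x),
with A, B fixed by the endpoint conditions.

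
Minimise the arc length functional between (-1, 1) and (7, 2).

Arc-length functional: J[y] = ∫ sqrt(1 + (y')^2) dx.
Lagrangian L = sqrt(1 + (y')^2) has no explicit y dependence, so ∂L/∂y = 0 and the Euler-Lagrange equation gives
    d/dx( y' / sqrt(1 + (y')^2) ) = 0  ⇒  y' / sqrt(1 + (y')^2) = const.
Hence y' is constant, so y(x) is affine.
Fitting the endpoints (-1, 1) and (7, 2):
    slope m = (2 − 1) / (7 − (-1)) = 1/8,
    intercept c = 1 − m·(-1) = 9/8.
Extremal: y(x) = (1/8) x + 9/8.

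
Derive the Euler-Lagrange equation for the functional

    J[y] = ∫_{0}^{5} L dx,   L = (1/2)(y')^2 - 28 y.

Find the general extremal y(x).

The Lagrangian is L = (1/2)(y')^2 - 28 y.
∂L/∂y = -28.
∂L/∂y' = y'.
The Euler-Lagrange equation d/dx(∂L/∂y') − ∂L/∂y = 0 becomes:
    y'' + 28 = 0
General solution: y(x) = -14 x^2 + A x + B, where A and B are arbitrary constants fixed by the endpoint conditions.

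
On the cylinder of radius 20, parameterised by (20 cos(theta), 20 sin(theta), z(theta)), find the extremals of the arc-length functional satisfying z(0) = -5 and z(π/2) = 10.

Parameterise the cylinder of radius R = 20 as
    r(θ) = (20 cos θ, 20 sin θ, z(θ)).
The arc-length element is
    ds = sqrt(400 + (dz/dθ)^2) dθ,
so the Lagrangian is L = sqrt(400 + z'^2).
L depends on z' only, not on z or θ, so ∂L/∂z = 0 and
    ∂L/∂z' = z' / sqrt(400 + z'^2).
The Euler-Lagrange equation gives
    d/dθ( z' / sqrt(400 + z'^2) ) = 0,
so z' is constant. Integrating once:
    z(θ) = a θ + b,
a helix on the cylinder (a straight line when the cylinder is unrolled). The constants a, b are determined by the endpoint conditions.
With endpoint conditions z(0) = -5 and z(π/2) = 10: from z(0) = b we get b = -5, and a·π/2 + -5 = 10 gives a = 30/π, so
    z(θ) = (30/π) θ − 5.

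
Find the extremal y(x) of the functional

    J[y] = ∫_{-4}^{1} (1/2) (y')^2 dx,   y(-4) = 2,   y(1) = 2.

The Lagrangian is L = (1/2) (y')^2.
Compute ∂L/∂y = 0, ∂L/∂y' = y'.
The Euler-Lagrange equation d/dx(∂L/∂y') − ∂L/∂y = 0 reduces to
    y'' = 0.
Its general solution is
    y(x) = A x + B,
with A, B fixed by the endpoint conditions.
Applying the endpoint conditions y(-4) = 2 and y(1) = 2: solve A·-4 + B = 2 and A·1 + B = 2. Subtracting gives A(1 − -4) = 2 − 2, so A = 0, and B = 2 − A·-4 = 2. Therefore
    y(x) = 2.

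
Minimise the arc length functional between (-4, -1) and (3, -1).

Arc-length functional: J[y] = ∫ sqrt(1 + (y')^2) dx.
Lagrangian L = sqrt(1 + (y')^2) has no explicit y dependence, so ∂L/∂y = 0 and the Euler-Lagrange equation gives
    d/dx( y' / sqrt(1 + (y')^2) ) = 0  ⇒  y' / sqrt(1 + (y')^2) = const.
Hence y' is constant, so y(x) is affine.
Fitting the endpoints (-4, -1) and (3, -1):
    slope m = ((-1) − (-1)) / (3 − (-4)) = 0,
    intercept c = (-1) − m·(-4) = -1.
Extremal: y(x) = -1.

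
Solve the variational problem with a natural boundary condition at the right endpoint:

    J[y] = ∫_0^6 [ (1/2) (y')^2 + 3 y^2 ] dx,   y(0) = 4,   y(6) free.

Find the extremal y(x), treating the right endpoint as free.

The Lagrangian L = (1/2) (y')^2 + 3 y^2 gives
    ∂L/∂y = 6 y,   ∂L/∂y' = y'.
Euler-Lagrange: y'' − 6 y = 0.
With k = sqrt(6), the general solution is
    y(x) = A cosh(sqrt(6) x) + B sinh(sqrt(6) x).
Fixed left endpoint y(0) = 4 ⇒ A = 4.
The right endpoint x = 6 is free, so the natural (transversality) condition is ∂L/∂y' |_{x=6} = 0, i.e. y'(6) = 0.
Compute y'(x) = A k sinh(k x) + B k cosh(k x), so
    y'(6) = A k sinh(k·6) + B k cosh(k·6) = 0
    ⇒ B = −A tanh(k·6) = − 4 tanh(sqrt(6)·6).
Therefore the extremal is
    y(x) = 4 cosh(sqrt(6) x) − 4 tanh(sqrt(6)·6) sinh(sqrt(6) x).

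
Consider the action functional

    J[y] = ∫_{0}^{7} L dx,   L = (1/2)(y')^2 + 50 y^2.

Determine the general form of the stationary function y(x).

The Lagrangian is L = (1/2)(y')^2 + 50 y^2.
∂L/∂y = 100y.
∂L/∂y' = y'.
The Euler-Lagrange equation d/dx(∂L/∂y') − ∂L/∂y = 0 becomes:
    y'' - 100 y = 0
General solution: y(x) = A e^(10x) + B e^(-10x), where A and B are arbitrary constants fixed by the endpoint conditions.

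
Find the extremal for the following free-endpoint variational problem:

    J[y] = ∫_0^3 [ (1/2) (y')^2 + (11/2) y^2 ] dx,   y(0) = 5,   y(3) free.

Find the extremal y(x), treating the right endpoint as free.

The Lagrangian L = (1/2) (y')^2 + (11/2) y^2 gives
    ∂L/∂y = 11 y,   ∂L/∂y' = y'.
Euler-Lagrange: y'' − 11 y = 0.
With k = sqrt(11), the general solution is
    y(x) = A cosh(sqrt(11) x) + B sinh(sqrt(11) x).
Fixed left endpoint y(0) = 5 ⇒ A = 5.
The right endpoint x = 3 is free, so the natural (transversality) condition is ∂L/∂y' |_{x=3} = 0, i.e. y'(3) = 0.
Compute y'(x) = A k sinh(k x) + B k cosh(k x), so
    y'(3) = A k sinh(k·3) + B k cosh(k·3) = 0
    ⇒ B = −A tanh(k·3) = − 5 tanh(sqrt(11)·3).
Therefore the extremal is
    y(x) = 5 cosh(sqrt(11) x) − 5 tanh(sqrt(11)·3) sinh(sqrt(11) x).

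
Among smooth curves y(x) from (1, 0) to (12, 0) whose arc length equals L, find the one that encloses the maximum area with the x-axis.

Set up the augmented Lagrangian using a multiplier λ for the length constraint:
    F(y, y') = y − λ sqrt(1 + y'^2).
F has no explicit x dependence, so the Beltrami identity yields a first integral
    F − y' ∂F/∂y' = C.
Compute ∂F/∂y' = −λ y' / sqrt(1 + y'^2). Then
    y − λ sqrt(1 + y'^2) + λ y'^2 / sqrt(1 + y'^2) = C
    ⇒  y − λ / sqrt(1 + y'^2) = C.
Solving for y' and integrating gives
    (x − a)^2 + (y − b)^2 = λ^2,
a circular arc of radius λ. The constants a, b are determined by the endpoint conditions y(1) = y(12) = 0, and λ is fixed implicitly by the length constraint
    ∫_{1}^{12} sqrt(1 + y'^2) dx = L.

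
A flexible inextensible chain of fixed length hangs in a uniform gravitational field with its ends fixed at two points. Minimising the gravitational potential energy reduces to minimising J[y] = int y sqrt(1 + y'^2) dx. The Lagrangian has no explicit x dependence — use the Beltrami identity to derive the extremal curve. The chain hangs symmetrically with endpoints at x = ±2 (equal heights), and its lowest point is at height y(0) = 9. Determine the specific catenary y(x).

The Lagrangian L(y, y') = y sqrt(1 + y'^2) has no explicit x dependence, so the Beltrami identity applies:
    L − y' ∂L/∂y' = C.
Compute ∂L/∂y' = y · y' / sqrt(1 + y'^2). Then
    L − y' ∂L/∂y'
    = y sqrt(1 + y'^2) − y · y'^2 / sqrt(1 + y'^2)
    = y (1 + y'^2 − y'^2) / sqrt(1 + y'^2)
    = y / sqrt(1 + y'^2) = C.
Squaring gives y^2 = C^2 (1 + y'^2), i.e.
    y'^2 = y^2 / C^2 − 1.
Separating variables,
    dy / sqrt(y^2 − C^2) = dx / C,
and integrating gives arccosh(y / C) = (x − a)/C, so
    y(x) = C cosh((x − a)/C),
the catenary. The constants C and a are fixed by the two endpoint conditions (and, for the hanging-chain problem, the length constraint selects C).
Now fit the given data. The endpoints x = ±2 are symmetric at equal height, so the catenary is even about its minimum: a = 0 and y(x) = C cosh(x/C). The lowest point is y(0) = C cosh(0) = C, and we are told y(0) = 9, so C = 9. Therefore
    y(x) = 9 cosh(x/9),
and at the endpoints
    y(±2) = 9 cosh(2/9).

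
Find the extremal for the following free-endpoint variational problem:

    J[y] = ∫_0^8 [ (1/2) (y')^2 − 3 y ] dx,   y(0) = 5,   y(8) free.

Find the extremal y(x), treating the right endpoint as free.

The Lagrangian L = (1/2) (y')^2 − 3 y gives
    ∂L/∂y = −3,   ∂L/∂y' = y'.
Euler-Lagrange: d/dx(y') − (−3) = 0, i.e. y'' + 3 = 0, so
    y(x) = −(3/2) x^2 + C1 x + C2.
Fixed left endpoint y(0) = 5 ⇒ C2 = 5.
The right endpoint x = 8 is free, so the natural (transversality) condition is ∂L/∂y' |_{x=8} = 0, i.e. y'(8) = 0.
Compute y'(x) = −3 x + C1, so y'(8) = −24 + C1 = 0 ⇒ C1 = 24.
Therefore the extremal is
    y(x) = −(3/2) x^2 + 24 x + 5.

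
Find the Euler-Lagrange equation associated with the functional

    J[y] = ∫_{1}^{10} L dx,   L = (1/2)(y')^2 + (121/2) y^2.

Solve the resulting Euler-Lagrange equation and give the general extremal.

The Lagrangian is L = (1/2)(y')^2 + (121/2) y^2.
∂L/∂y = 121y.
∂L/∂y' = y'.
The Euler-Lagrange equation d/dx(∂L/∂y') − ∂L/∂y = 0 becomes:
    y'' - 121 y = 0
General solution: y(x) = A e^(11x) + B e^(-11x), where A and B are arbitrary constants fixed by the endpoint conditions.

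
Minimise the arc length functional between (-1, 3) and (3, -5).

Arc-length functional: J[y] = ∫ sqrt(1 + (y')^2) dx.
Lagrangian L = sqrt(1 + (y')^2) has no explicit y dependence, so ∂L/∂y = 0 and the Euler-Lagrange equation gives
    d/dx( y' / sqrt(1 + (y')^2) ) = 0  ⇒  y' / sqrt(1 + (y')^2) = const.
Hence y' is constant, so y(x) is affine.
Fitting the endpoints (-1, 3) and (3, -5):
    slope m = ((-5) − 3) / (3 − (-1)) = -2,
    intercept c = 3 − m·(-1) = 1.
Extremal: y(x) = -2 x + 1.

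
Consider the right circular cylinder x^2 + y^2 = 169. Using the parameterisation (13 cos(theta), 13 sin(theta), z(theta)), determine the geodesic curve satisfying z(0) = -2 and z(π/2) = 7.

Parameterise the cylinder of radius R = 13 as
    r(θ) = (13 cos θ, 13 sin θ, z(θ)).
The arc-length element is
    ds = sqrt(169 + (dz/dθ)^2) dθ,
so the Lagrangian is L = sqrt(169 + z'^2).
L depends on z' only, not on z or θ, so ∂L/∂z = 0 and
    ∂L/∂z' = z' / sqrt(169 + z'^2).
The Euler-Lagrange equation gives
    d/dθ( z' / sqrt(169 + z'^2) ) = 0,
so z' is constant. Integrating once:
    z(θ) = a θ + b,
a helix on the cylinder (a straight line when the cylinder is unrolled). The constants a, b are determined by the endpoint conditions.
With endpoint conditions z(0) = -2 and z(π/2) = 7: from z(0) = b we get b = -2, and a·π/2 + -2 = 7 gives a = 18/π, so
    z(θ) = (18/π) θ − 2.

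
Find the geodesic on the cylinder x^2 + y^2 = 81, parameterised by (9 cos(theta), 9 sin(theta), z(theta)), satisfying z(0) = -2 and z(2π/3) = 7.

Parameterise the cylinder of radius R = 9 as
    r(θ) = (9 cos θ, 9 sin θ, z(θ)).
The arc-length element is
    ds = sqrt(81 + (dz/dθ)^2) dθ,
so the Lagrangian is L = sqrt(81 + z'^2).
L depends on z' only, not on z or θ, so ∂L/∂z = 0 and
    ∂L/∂z' = z' / sqrt(81 + z'^2).
The Euler-Lagrange equation gives
    d/dθ( z' / sqrt(81 + z'^2) ) = 0,
so z' is constant. Integrating once:
    z(θ) = a θ + b,
a helix on the cylinder (a straight line when the cylinder is unrolled). The constants a, b are determined by the endpoint conditions.
With endpoint conditions z(0) = -2 and z(2π/3) = 7: from z(0) = b we get b = -2, and a·2π/3 + -2 = 7 gives a = 27/(2π), so
    z(θ) = (27/(2π)) θ − 2.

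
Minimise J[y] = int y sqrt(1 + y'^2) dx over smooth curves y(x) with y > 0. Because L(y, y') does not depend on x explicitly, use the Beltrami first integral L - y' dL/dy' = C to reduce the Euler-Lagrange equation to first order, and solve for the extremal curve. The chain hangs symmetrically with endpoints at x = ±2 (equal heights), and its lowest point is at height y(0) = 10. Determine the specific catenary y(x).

The Lagrangian L(y, y') = y sqrt(1 + y'^2) has no explicit x dependence, so the Beltrami identity applies:
    L − y' ∂L/∂y' = C.
Compute ∂L/∂y' = y · y' / sqrt(1 + y'^2). Then
    L − y' ∂L/∂y'
    = y sqrt(1 + y'^2) − y · y'^2 / sqrt(1 + y'^2)
    = y (1 + y'^2 − y'^2) / sqrt(1 + y'^2)
    = y / sqrt(1 + y'^2) = C.
Squaring gives y^2 = C^2 (1 + y'^2), i.e.
    y'^2 = y^2 / C^2 − 1.
Separating variables,
    dy / sqrt(y^2 − C^2) = dx / C,
and integrating gives arccosh(y / C) = (x − a)/C, so
    y(x) = C cosh((x − a)/C),
the catenary. The constants C and a are fixed by the two endpoint conditions (and, for the hanging-chain problem, the length constraint selects C).
Now fit the given data. The endpoints x = ±2 are symmetric at equal height, so the catenary is even about its minimum: a = 0 and y(x) = C cosh(x/C). The lowest point is y(0) = C cosh(0) = C, and we are told y(0) = 10, so C = 10. Therefore
    y(x) = 10 cosh(x/10),
and at the endpoints
    y(±2) = 10 cosh(2/10).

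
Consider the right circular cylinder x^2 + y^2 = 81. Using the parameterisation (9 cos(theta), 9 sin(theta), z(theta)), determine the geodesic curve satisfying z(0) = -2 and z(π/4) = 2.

Parameterise the cylinder of radius R = 9 as
    r(θ) = (9 cos θ, 9 sin θ, z(θ)).
The arc-length element is
    ds = sqrt(81 + (dz/dθ)^2) dθ,
so the Lagrangian is L = sqrt(81 + z'^2).
L depends on z' only, not on z or θ, so ∂L/∂z = 0 and
    ∂L/∂z' = z' / sqrt(81 + z'^2).
The Euler-Lagrange equation gives
    d/dθ( z' / sqrt(81 + z'^2) ) = 0,
so z' is constant. Integrating once:
    z(θ) = a θ + b,
a helix on the cylinder (a straight line when the cylinder is unrolled). The constants a, b are determined by the endpoint conditions.
With endpoint conditions z(0) = -2 and z(π/4) = 2: from z(0) = b we get b = -2, and a·π/4 + -2 = 2 gives a = 16/π, so
    z(θ) = (16/π) θ − 2.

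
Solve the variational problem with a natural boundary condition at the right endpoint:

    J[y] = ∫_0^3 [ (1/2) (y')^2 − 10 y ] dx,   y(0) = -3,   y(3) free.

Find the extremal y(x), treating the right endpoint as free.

The Lagrangian L = (1/2) (y')^2 − 10 y gives
    ∂L/∂y = −10,   ∂L/∂y' = y'.
Euler-Lagrange: d/dx(y') − (−10) = 0, i.e. y'' + 10 = 0, so
    y(x) = −(10/2) x^2 + C1 x + C2.
Fixed left endpoint y(0) = -3 ⇒ C2 = -3.
The right endpoint x = 3 is free, so the natural (transversality) condition is ∂L/∂y' |_{x=3} = 0, i.e. y'(3) = 0.
Compute y'(x) = −10 x + C1, so y'(3) = −30 + C1 = 0 ⇒ C1 = 30.
Therefore the extremal is
    y(x) = −5 x^2 + 30 x − 3.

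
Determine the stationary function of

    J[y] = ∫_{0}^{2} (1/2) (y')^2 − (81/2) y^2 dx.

The Lagrangian is L = (1/2) (y')^2 − (81/2) y^2.
Compute ∂L/∂y = -81y, ∂L/∂y' = y'.
The Euler-Lagrange equation d/dx(∂L/∂y') − ∂L/∂y = 0 reduces to
    y'' + 81 y = 0.
Its general solution is
    y(x) = A sin(9x) + B cos(9x),
with A, B fixed by the endpoint conditions.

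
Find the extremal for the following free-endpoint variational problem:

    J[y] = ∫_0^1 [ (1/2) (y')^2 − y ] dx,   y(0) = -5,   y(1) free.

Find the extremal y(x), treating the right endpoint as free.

The Lagrangian L = (1/2) (y')^2 − y gives
    ∂L/∂y = −1,   ∂L/∂y' = y'.
Euler-Lagrange: d/dx(y') − (−1) = 0, i.e. y'' + 1 = 0, so
    y(x) = −(1/2) x^2 + C1 x + C2.
Fixed left endpoint y(0) = -5 ⇒ C2 = -5.
The right endpoint x = 1 is free, so the natural (transversality) condition is ∂L/∂y' |_{x=1} = 0, i.e. y'(1) = 0.
Compute y'(x) = −1 x + C1, so y'(1) = −1 + C1 = 0 ⇒ C1 = 1.
Therefore the extremal is
    y(x) = −x^2/2 + x − 5.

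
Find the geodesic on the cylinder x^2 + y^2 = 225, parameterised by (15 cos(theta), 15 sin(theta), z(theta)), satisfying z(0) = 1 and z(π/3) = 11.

Parameterise the cylinder of radius R = 15 as
    r(θ) = (15 cos θ, 15 sin θ, z(θ)).
The arc-length element is
    ds = sqrt(225 + (dz/dθ)^2) dθ,
so the Lagrangian is L = sqrt(225 + z'^2).
L depends on z' only, not on z or θ, so ∂L/∂z = 0 and
    ∂L/∂z' = z' / sqrt(225 + z'^2).
The Euler-Lagrange equation gives
    d/dθ( z' / sqrt(225 + z'^2) ) = 0,
so z' is constant. Integrating once:
    z(θ) = a θ + b,
a helix on the cylinder (a straight line when the cylinder is unrolled). The constants a, b are determined by the endpoint conditions.
With endpoint conditions z(0) = 1 and z(π/3) = 11: from z(0) = b we get b = 1, and a·π/3 + 1 = 11 gives a = 30/π, so
    z(θ) = (30/π) θ + 1.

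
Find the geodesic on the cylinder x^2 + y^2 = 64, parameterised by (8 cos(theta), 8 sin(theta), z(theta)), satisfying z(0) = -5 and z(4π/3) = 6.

Parameterise the cylinder of radius R = 8 as
    r(θ) = (8 cos θ, 8 sin θ, z(θ)).
The arc-length element is
    ds = sqrt(64 + (dz/dθ)^2) dθ,
so the Lagrangian is L = sqrt(64 + z'^2).
L depends on z' only, not on z or θ, so ∂L/∂z = 0 and
    ∂L/∂z' = z' / sqrt(64 + z'^2).
The Euler-Lagrange equation gives
    d/dθ( z' / sqrt(64 + z'^2) ) = 0,
so z' is constant. Integrating once:
    z(θ) = a θ + b,
a helix on the cylinder (a straight line when the cylinder is unrolled). The constants a, b are determined by the endpoint conditions.
With endpoint conditions z(0) = -5 and z(4π/3) = 6: from z(0) = b we get b = -5, and a·4π/3 + -5 = 6 gives a = 33/(4π), so
    z(θ) = (33/(4π)) θ − 5.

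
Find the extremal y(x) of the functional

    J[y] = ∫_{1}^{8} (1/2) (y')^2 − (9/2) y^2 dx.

The Lagrangian is L = (1/2) (y')^2 − (9/2) y^2.
Compute ∂L/∂y = -9y, ∂L/∂y' = y'.
The Euler-Lagrange equation d/dx(∂L/∂y') − ∂L/∂y = 0 reduces to
    y'' + 9 y = 0.
Its general solution is
    y(x) = A sin(3x) + B cos(3x),
with A, B fixed by the endpoint conditions.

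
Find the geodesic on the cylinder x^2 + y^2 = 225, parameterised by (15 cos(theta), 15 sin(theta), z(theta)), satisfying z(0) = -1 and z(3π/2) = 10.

Parameterise the cylinder of radius R = 15 as
    r(θ) = (15 cos θ, 15 sin θ, z(θ)).
The arc-length element is
    ds = sqrt(225 + (dz/dθ)^2) dθ,
so the Lagrangian is L = sqrt(225 + z'^2).
L depends on z' only, not on z or θ, so ∂L/∂z = 0 and
    ∂L/∂z' = z' / sqrt(225 + z'^2).
The Euler-Lagrange equation gives
    d/dθ( z' / sqrt(225 + z'^2) ) = 0,
so z' is constant. Integrating once:
    z(θ) = a θ + b,
a helix on the cylinder (a straight line when the cylinder is unrolled). The constants a, b are determined by the endpoint conditions.
With endpoint conditions z(0) = -1 and z(3π/2) = 10: from z(0) = b we get b = -1, and a·3π/2 + -1 = 10 gives a = 22/(3π), so
    z(θ) = (22/(3π)) θ − 1.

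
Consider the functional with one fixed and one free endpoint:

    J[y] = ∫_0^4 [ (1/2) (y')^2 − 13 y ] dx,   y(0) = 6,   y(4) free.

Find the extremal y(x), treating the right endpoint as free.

The Lagrangian L = (1/2) (y')^2 − 13 y gives
    ∂L/∂y = −13,   ∂L/∂y' = y'.
Euler-Lagrange: d/dx(y') − (−13) = 0, i.e. y'' + 13 = 0, so
    y(x) = −(13/2) x^2 + C1 x + C2.
Fixed left endpoint y(0) = 6 ⇒ C2 = 6.
The right endpoint x = 4 is free, so the natural (transversality) condition is ∂L/∂y' |_{x=4} = 0, i.e. y'(4) = 0.
Compute y'(x) = −13 x + C1, so y'(4) = −52 + C1 = 0 ⇒ C1 = 52.
Therefore the extremal is
    y(x) = −(13/2) x^2 + 52 x + 6.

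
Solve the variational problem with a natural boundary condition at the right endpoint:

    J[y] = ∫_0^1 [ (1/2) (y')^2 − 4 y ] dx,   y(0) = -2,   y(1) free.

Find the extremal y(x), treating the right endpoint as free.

The Lagrangian L = (1/2) (y')^2 − 4 y gives
    ∂L/∂y = −4,   ∂L/∂y' = y'.
Euler-Lagrange: d/dx(y') − (−4) = 0, i.e. y'' + 4 = 0, so
    y(x) = −(4/2) x^2 + C1 x + C2.
Fixed left endpoint y(0) = -2 ⇒ C2 = -2.
The right endpoint x = 1 is free, so the natural (transversality) condition is ∂L/∂y' |_{x=1} = 0, i.e. y'(1) = 0.
Compute y'(x) = −4 x + C1, so y'(1) = −4 + C1 = 0 ⇒ C1 = 4.
Therefore the extremal is
    y(x) = −2 x^2 + 4 x − 2.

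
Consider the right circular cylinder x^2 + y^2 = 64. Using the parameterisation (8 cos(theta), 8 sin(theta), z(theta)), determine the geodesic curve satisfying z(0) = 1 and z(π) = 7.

Parameterise the cylinder of radius R = 8 as
    r(θ) = (8 cos θ, 8 sin θ, z(θ)).
The arc-length element is
    ds = sqrt(64 + (dz/dθ)^2) dθ,
so the Lagrangian is L = sqrt(64 + z'^2).
L depends on z' only, not on z or θ, so ∂L/∂z = 0 and
    ∂L/∂z' = z' / sqrt(64 + z'^2).
The Euler-Lagrange equation gives
    d/dθ( z' / sqrt(64 + z'^2) ) = 0,
so z' is constant. Integrating once:
    z(θ) = a θ + b,
a helix on the cylinder (a straight line when the cylinder is unrolled). The constants a, b are determined by the endpoint conditions.
With endpoint conditions z(0) = 1 and z(π) = 7: from z(0) = b we get b = 1, and a·π + 1 = 7 gives a = 6/π, so
    z(θ) = (6/π) θ + 1.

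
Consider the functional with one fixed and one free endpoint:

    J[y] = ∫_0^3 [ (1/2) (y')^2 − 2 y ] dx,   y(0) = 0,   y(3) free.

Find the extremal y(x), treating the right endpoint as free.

The Lagrangian L = (1/2) (y')^2 − 2 y gives
    ∂L/∂y = −2,   ∂L/∂y' = y'.
Euler-Lagrange: d/dx(y') − (−2) = 0, i.e. y'' + 2 = 0, so
    y(x) = −(2/2) x^2 + C1 x + C2.
Fixed left endpoint y(0) = 0 ⇒ C2 = 0.
The right endpoint x = 3 is free, so the natural (transversality) condition is ∂L/∂y' |_{x=3} = 0, i.e. y'(3) = 0.
Compute y'(x) = −2 x + C1, so y'(3) = −6 + C1 = 0 ⇒ C1 = 6.
Therefore the extremal is
    y(x) = −x^2 + 6 x.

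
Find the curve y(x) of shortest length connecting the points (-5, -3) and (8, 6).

Arc-length functional: J[y] = ∫ sqrt(1 + (y')^2) dx.
Lagrangian L = sqrt(1 + (y')^2) has no explicit y dependence, so ∂L/∂y = 0 and the Euler-Lagrange equation gives
    d/dx( y' / sqrt(1 + (y')^2) ) = 0  ⇒  y' / sqrt(1 + (y')^2) = const.
Hence y' is constant, so y(x) is affine.
Fitting the endpoints (-5, -3) and (8, 6):
    slope m = (6 − (-3)) / (8 − (-5)) = 9/13,
    intercept c = (-3) − m·(-5) = 6/13.
Extremal: y(x) = (9/13) x + 6/13.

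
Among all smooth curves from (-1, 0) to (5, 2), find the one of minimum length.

Arc-length functional: J[y] = ∫ sqrt(1 + (y')^2) dx.
Lagrangian L = sqrt(1 + (y')^2) has no explicit y dependence, so ∂L/∂y = 0 and the Euler-Lagrange equation gives
    d/dx( y' / sqrt(1 + (y')^2) ) = 0  ⇒  y' / sqrt(1 + (y')^2) = const.
Hence y' is constant, so y(x) is affine.
Fitting the endpoints (-1, 0) and (5, 2):
    slope m = (2 − 0) / (5 − (-1)) = 1/3,
    intercept c = 0 − m·(-1) = 1/3.
Extremal: y(x) = (1/3) x + 1/3.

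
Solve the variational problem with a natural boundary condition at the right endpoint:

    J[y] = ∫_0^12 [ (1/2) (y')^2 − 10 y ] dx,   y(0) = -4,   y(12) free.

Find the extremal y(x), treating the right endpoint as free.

The Lagrangian L = (1/2) (y')^2 − 10 y gives
    ∂L/∂y = −10,   ∂L/∂y' = y'.
Euler-Lagrange: d/dx(y') − (−10) = 0, i.e. y'' + 10 = 0, so
    y(x) = −(10/2) x^2 + C1 x + C2.
Fixed left endpoint y(0) = -4 ⇒ C2 = -4.
The right endpoint x = 12 is free, so the natural (transversality) condition is ∂L/∂y' |_{x=12} = 0, i.e. y'(12) = 0.
Compute y'(x) = −10 x + C1, so y'(12) = −120 + C1 = 0 ⇒ C1 = 120.
Therefore the extremal is
    y(x) = −5 x^2 + 120 x − 4.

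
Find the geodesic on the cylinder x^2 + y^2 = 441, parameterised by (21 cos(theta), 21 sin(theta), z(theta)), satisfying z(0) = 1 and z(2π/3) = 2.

Parameterise the cylinder of radius R = 21 as
    r(θ) = (21 cos θ, 21 sin θ, z(θ)).
The arc-length element is
    ds = sqrt(441 + (dz/dθ)^2) dθ,
so the Lagrangian is L = sqrt(441 + z'^2).
L depends on z' only, not on z or θ, so ∂L/∂z = 0 and
    ∂L/∂z' = z' / sqrt(441 + z'^2).
The Euler-Lagrange equation gives
    d/dθ( z' / sqrt(441 + z'^2) ) = 0,
so z' is constant. Integrating once:
    z(θ) = a θ + b,
a helix on the cylinder (a straight line when the cylinder is unrolled). The constants a, b are determined by the endpoint conditions.
With endpoint conditions z(0) = 1 and z(2π/3) = 2: from z(0) = b we get b = 1, and a·2π/3 + 1 = 2 gives a = 3/(2π), so
    z(θ) = (3/(2π)) θ + 1.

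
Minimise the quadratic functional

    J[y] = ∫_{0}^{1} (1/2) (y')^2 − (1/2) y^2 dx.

The Lagrangian is L = (1/2) (y')^2 − (1/2) y^2.
Compute ∂L/∂y = -y, ∂L/∂y' = y'.
The Euler-Lagrange equation d/dx(∂L/∂y') − ∂L/∂y = 0 reduces to
    y'' + y = 0.
Its general solution is
    y(x) = A sin(x) + B cos(x),
with A, B fixed by the endpoint conditions.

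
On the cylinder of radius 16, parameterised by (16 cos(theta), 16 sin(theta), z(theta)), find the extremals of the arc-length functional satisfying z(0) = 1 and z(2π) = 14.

Parameterise the cylinder of radius R = 16 as
    r(θ) = (16 cos θ, 16 sin θ, z(θ)).
The arc-length element is
    ds = sqrt(256 + (dz/dθ)^2) dθ,
so the Lagrangian is L = sqrt(256 + z'^2).
L depends on z' only, not on z or θ, so ∂L/∂z = 0 and
    ∂L/∂z' = z' / sqrt(256 + z'^2).
The Euler-Lagrange equation gives
    d/dθ( z' / sqrt(256 + z'^2) ) = 0,
so z' is constant. Integrating once:
    z(θ) = a θ + b,
a helix on the cylinder (a straight line when the cylinder is unrolled). The constants a, b are determined by the endpoint conditions.
With endpoint conditions z(0) = 1 and z(2π) = 14: from z(0) = b we get b = 1, and a·2π + 1 = 14 gives a = 13/(2π), so
    z(θ) = (13/(2π)) θ + 1.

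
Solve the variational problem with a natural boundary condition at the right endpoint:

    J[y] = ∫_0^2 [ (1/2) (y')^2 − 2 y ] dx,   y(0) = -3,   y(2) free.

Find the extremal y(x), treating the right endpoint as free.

The Lagrangian L = (1/2) (y')^2 − 2 y gives
    ∂L/∂y = −2,   ∂L/∂y' = y'.
Euler-Lagrange: d/dx(y') − (−2) = 0, i.e. y'' + 2 = 0, so
    y(x) = −(2/2) x^2 + C1 x + C2.
Fixed left endpoint y(0) = -3 ⇒ C2 = -3.
The right endpoint x = 2 is free, so the natural (transversality) condition is ∂L/∂y' |_{x=2} = 0, i.e. y'(2) = 0.
Compute y'(x) = −2 x + C1, so y'(2) = −4 + C1 = 0 ⇒ C1 = 4.
Therefore the extremal is
    y(x) = −x^2 + 4 x − 3.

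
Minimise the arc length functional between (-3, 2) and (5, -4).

Arc-length functional: J[y] = ∫ sqrt(1 + (y')^2) dx.
Lagrangian L = sqrt(1 + (y')^2) has no explicit y dependence, so ∂L/∂y = 0 and the Euler-Lagrange equation gives
    d/dx( y' / sqrt(1 + (y')^2) ) = 0  ⇒  y' / sqrt(1 + (y')^2) = const.
Hence y' is constant, so y(x) is affine.
Fitting the endpoints (-3, 2) and (5, -4):
    slope m = ((-4) − 2) / (5 − (-3)) = -3/4,
    intercept c = 2 − m·(-3) = -1/4.
Extremal: y(x) = (-3/4) x - 1/4.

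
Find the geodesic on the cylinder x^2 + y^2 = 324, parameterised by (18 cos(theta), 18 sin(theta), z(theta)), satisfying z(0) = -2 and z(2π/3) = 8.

Parameterise the cylinder of radius R = 18 as
    r(θ) = (18 cos θ, 18 sin θ, z(θ)).
The arc-length element is
    ds = sqrt(324 + (dz/dθ)^2) dθ,
so the Lagrangian is L = sqrt(324 + z'^2).
L depends on z' only, not on z or θ, so ∂L/∂z = 0 and
    ∂L/∂z' = z' / sqrt(324 + z'^2).
The Euler-Lagrange equation gives
    d/dθ( z' / sqrt(324 + z'^2) ) = 0,
so z' is constant. Integrating once:
    z(θ) = a θ + b,
a helix on the cylinder (a straight line when the cylinder is unrolled). The constants a, b are determined by the endpoint conditions.
With endpoint conditions z(0) = -2 and z(2π/3) = 8: from z(0) = b we get b = -2, and a·2π/3 + -2 = 8 gives a = 15/π, so
    z(θ) = (15/π) θ − 2.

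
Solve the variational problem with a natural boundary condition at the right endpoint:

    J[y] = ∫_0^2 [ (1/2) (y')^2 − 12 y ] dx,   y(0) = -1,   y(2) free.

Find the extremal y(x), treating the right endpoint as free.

The Lagrangian L = (1/2) (y')^2 − 12 y gives
    ∂L/∂y = −12,   ∂L/∂y' = y'.
Euler-Lagrange: d/dx(y') − (−12) = 0, i.e. y'' + 12 = 0, so
    y(x) = −(12/2) x^2 + C1 x + C2.
Fixed left endpoint y(0) = -1 ⇒ C2 = -1.
The right endpoint x = 2 is free, so the natural (transversality) condition is ∂L/∂y' |_{x=2} = 0, i.e. y'(2) = 0.
Compute y'(x) = −12 x + C1, so y'(2) = −24 + C1 = 0 ⇒ C1 = 24.
Therefore the extremal is
    y(x) = −6 x^2 + 24 x − 1.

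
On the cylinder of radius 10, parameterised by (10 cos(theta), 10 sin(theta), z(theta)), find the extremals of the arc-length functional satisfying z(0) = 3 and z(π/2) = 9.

Parameterise the cylinder of radius R = 10 as
    r(θ) = (10 cos θ, 10 sin θ, z(θ)).
The arc-length element is
    ds = sqrt(100 + (dz/dθ)^2) dθ,
so the Lagrangian is L = sqrt(100 + z'^2).
L depends on z' only, not on z or θ, so ∂L/∂z = 0 and
    ∂L/∂z' = z' / sqrt(100 + z'^2).
The Euler-Lagrange equation gives
    d/dθ( z' / sqrt(100 + z'^2) ) = 0,
so z' is constant. Integrating once:
    z(θ) = a θ + b,
a helix on the cylinder (a straight line when the cylinder is unrolled). The constants a, b are determined by the endpoint conditions.
With endpoint conditions z(0) = 3 and z(π/2) = 9: from z(0) = b we get b = 3, and a·π/2 + 3 = 9 gives a = 12/π, so
    z(θ) = (12/π) θ + 3.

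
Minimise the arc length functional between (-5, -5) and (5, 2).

Arc-length functional: J[y] = ∫ sqrt(1 + (y')^2) dx.
Lagrangian L = sqrt(1 + (y')^2) has no explicit y dependence, so ∂L/∂y = 0 and the Euler-Lagrange equation gives
    d/dx( y' / sqrt(1 + (y')^2) ) = 0  ⇒  y' / sqrt(1 + (y')^2) = const.
Hence y' is constant, so y(x) is affine.
Fitting the endpoints (-5, -5) and (5, 2):
    slope m = (2 − (-5)) / (5 − (-5)) = 7/10,
    intercept c = (-5) − m·(-5) = -3/2.
Extremal: y(x) = (7/10) x - 3/2.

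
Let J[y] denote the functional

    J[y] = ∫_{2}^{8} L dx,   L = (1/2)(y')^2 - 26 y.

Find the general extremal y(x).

The Lagrangian is L = (1/2)(y')^2 - 26 y.
∂L/∂y = -26.
∂L/∂y' = y'.
The Euler-Lagrange equation d/dx(∂L/∂y') − ∂L/∂y = 0 becomes:
    y'' + 26 = 0
General solution: y(x) = -13 x^2 + A x + B, where A and B are arbitrary constants fixed by the endpoint conditions.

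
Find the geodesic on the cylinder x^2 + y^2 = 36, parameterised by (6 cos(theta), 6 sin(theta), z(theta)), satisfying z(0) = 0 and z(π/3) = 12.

Parameterise the cylinder of radius R = 6 as
    r(θ) = (6 cos θ, 6 sin θ, z(θ)).
The arc-length element is
    ds = sqrt(36 + (dz/dθ)^2) dθ,
so the Lagrangian is L = sqrt(36 + z'^2).
L depends on z' only, not on z or θ, so ∂L/∂z = 0 and
    ∂L/∂z' = z' / sqrt(36 + z'^2).
The Euler-Lagrange equation gives
    d/dθ( z' / sqrt(36 + z'^2) ) = 0,
so z' is constant. Integrating once:
    z(θ) = a θ + b,
a helix on the cylinder (a straight line when the cylinder is unrolled). The constants a, b are determined by the endpoint conditions.
With endpoint conditions z(0) = 0 and z(π/3) = 12: from z(0) = b we get b = 0, and a·π/3 + 0 = 12 gives a = 36/π, so
    z(θ) = (36/π) θ.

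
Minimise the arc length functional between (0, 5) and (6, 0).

Arc-length functional: J[y] = ∫ sqrt(1 + (y')^2) dx.
Lagrangian L = sqrt(1 + (y')^2) has no explicit y dependence, so ∂L/∂y = 0 and the Euler-Lagrange equation gives
    d/dx( y' / sqrt(1 + (y')^2) ) = 0  ⇒  y' / sqrt(1 + (y')^2) = const.
Hence y' is constant, so y(x) is affine.
Fitting the endpoints (0, 5) and (6, 0):
    slope m = (0 − 5) / (6 − 0) = -5/6,
    intercept c = 5 − m·0 = 5.
Extremal: y(x) = (-5/6) x + 5.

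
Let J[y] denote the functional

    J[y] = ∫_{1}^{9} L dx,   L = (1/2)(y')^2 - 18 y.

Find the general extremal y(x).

The Lagrangian is L = (1/2)(y')^2 - 18 y.
∂L/∂y = -18.
∂L/∂y' = y'.
The Euler-Lagrange equation d/dx(∂L/∂y') − ∂L/∂y = 0 becomes:
    y'' + 18 = 0
General solution: y(x) = -9 x^2 + A x + B, where A and B are arbitrary constants fixed by the endpoint conditions.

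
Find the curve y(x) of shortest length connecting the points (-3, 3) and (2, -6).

Arc-length functional: J[y] = ∫ sqrt(1 + (y')^2) dx.
Lagrangian L = sqrt(1 + (y')^2) has no explicit y dependence, so ∂L/∂y = 0 and the Euler-Lagrange equation gives
    d/dx( y' / sqrt(1 + (y')^2) ) = 0  ⇒  y' / sqrt(1 + (y')^2) = const.
Hence y' is constant, so y(x) is affine.
Fitting the endpoints (-3, 3) and (2, -6):
    slope m = ((-6) − 3) / (2 − (-3)) = -9/5,
    intercept c = 3 − m·(-3) = -12/5.
Extremal: y(x) = (-9/5) x - 12/5.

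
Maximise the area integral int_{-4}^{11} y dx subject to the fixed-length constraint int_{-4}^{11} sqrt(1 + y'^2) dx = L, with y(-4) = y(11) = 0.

Set up the augmented Lagrangian using a multiplier λ for the length constraint:
    F(y, y') = y − λ sqrt(1 + y'^2).
F has no explicit x dependence, so the Beltrami identity yields a first integral
    F − y' ∂F/∂y' = C.
Compute ∂F/∂y' = −λ y' / sqrt(1 + y'^2). Then
    y − λ sqrt(1 + y'^2) + λ y'^2 / sqrt(1 + y'^2) = C
    ⇒  y − λ / sqrt(1 + y'^2) = C.
Solving for y' and integrating gives
    (x − a)^2 + (y − b)^2 = λ^2,
a circular arc of radius λ. The constants a, b are determined by the endpoint conditions y(-4) = y(11) = 0, and λ is fixed implicitly by the length constraint
    ∫_{-4}^{11} sqrt(1 + y'^2) dx = L.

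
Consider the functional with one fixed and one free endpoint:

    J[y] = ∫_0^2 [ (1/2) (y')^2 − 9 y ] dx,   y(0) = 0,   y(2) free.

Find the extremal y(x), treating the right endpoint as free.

The Lagrangian L = (1/2) (y')^2 − 9 y gives
    ∂L/∂y = −9,   ∂L/∂y' = y'.
Euler-Lagrange: d/dx(y') − (−9) = 0, i.e. y'' + 9 = 0, so
    y(x) = −(9/2) x^2 + C1 x + C2.
Fixed left endpoint y(0) = 0 ⇒ C2 = 0.
The right endpoint x = 2 is free, so the natural (transversality) condition is ∂L/∂y' |_{x=2} = 0, i.e. y'(2) = 0.
Compute y'(x) = −9 x + C1, so y'(2) = −18 + C1 = 0 ⇒ C1 = 18.
Therefore the extremal is
    y(x) = −(9/2) x^2 + 18 x.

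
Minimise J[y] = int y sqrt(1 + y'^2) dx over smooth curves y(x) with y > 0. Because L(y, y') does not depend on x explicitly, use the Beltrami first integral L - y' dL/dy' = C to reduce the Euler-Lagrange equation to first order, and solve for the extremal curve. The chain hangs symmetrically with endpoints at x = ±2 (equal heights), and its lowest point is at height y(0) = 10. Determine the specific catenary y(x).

The Lagrangian L(y, y') = y sqrt(1 + y'^2) has no explicit x dependence, so the Beltrami identity applies:
    L − y' ∂L/∂y' = C.
Compute ∂L/∂y' = y · y' / sqrt(1 + y'^2). Then
    L − y' ∂L/∂y'
    = y sqrt(1 + y'^2) − y · y'^2 / sqrt(1 + y'^2)
    = y (1 + y'^2 − y'^2) / sqrt(1 + y'^2)
    = y / sqrt(1 + y'^2) = C.
Squaring gives y^2 = C^2 (1 + y'^2), i.e.
    y'^2 = y^2 / C^2 − 1.
Separating variables,
    dy / sqrt(y^2 − C^2) = dx / C,
and integrating gives arccosh(y / C) = (x − a)/C, so
    y(x) = C cosh((x − a)/C),
the catenary. The constants C and a are fixed by the two endpoint conditions (and, for the hanging-chain problem, the length constraint selects C).
Now fit the given data. The endpoints x = ±2 are symmetric at equal height, so the catenary is even about its minimum: a = 0 and y(x) = C cosh(x/C). The lowest point is y(0) = C cosh(0) = C, and we are told y(0) = 10, so C = 10. Therefore
    y(x) = 10 cosh(x/10),
and at the endpoints
    y(±2) = 10 cosh(2/10).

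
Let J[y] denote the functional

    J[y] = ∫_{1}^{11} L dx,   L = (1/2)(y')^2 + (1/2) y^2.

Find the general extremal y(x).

The Lagrangian is L = (1/2)(y')^2 + (1/2) y^2.
∂L/∂y = y.
∂L/∂y' = y'.
The Euler-Lagrange equation d/dx(∂L/∂y') − ∂L/∂y = 0 becomes:
    y'' - y = 0
General solution: y(x) = A e^x + B e^(-x), where A and B are arbitrary constants fixed by the endpoint conditions.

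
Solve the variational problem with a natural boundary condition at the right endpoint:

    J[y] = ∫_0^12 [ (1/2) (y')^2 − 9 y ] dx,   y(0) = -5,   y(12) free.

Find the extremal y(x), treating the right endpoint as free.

The Lagrangian L = (1/2) (y')^2 − 9 y gives
    ∂L/∂y = −9,   ∂L/∂y' = y'.
Euler-Lagrange: d/dx(y') − (−9) = 0, i.e. y'' + 9 = 0, so
    y(x) = −(9/2) x^2 + C1 x + C2.
Fixed left endpoint y(0) = -5 ⇒ C2 = -5.
The right endpoint x = 12 is free, so the natural (transversality) condition is ∂L/∂y' |_{x=12} = 0, i.e. y'(12) = 0.
Compute y'(x) = −9 x + C1, so y'(12) = −108 + C1 = 0 ⇒ C1 = 108.
Therefore the extremal is
    y(x) = −(9/2) x^2 + 108 x − 5.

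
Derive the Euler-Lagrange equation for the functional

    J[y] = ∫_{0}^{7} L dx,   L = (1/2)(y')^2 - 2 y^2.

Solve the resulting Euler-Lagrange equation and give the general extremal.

The Lagrangian is L = (1/2)(y')^2 - 2 y^2.
∂L/∂y = -4y.
∂L/∂y' = y'.
The Euler-Lagrange equation d/dx(∂L/∂y') − ∂L/∂y = 0 becomes:
    y'' + 4 y = 0
General solution: y(x) = A sin(2x) + B cos(2x), where A and B are arbitrary constants fixed by the endpoint conditions.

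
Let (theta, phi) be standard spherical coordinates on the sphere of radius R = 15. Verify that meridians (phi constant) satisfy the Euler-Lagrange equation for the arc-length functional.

On the sphere of radius R = 15 with spherical coordinates (θ, φ), the induced metric is
    ds^2 = 225(dθ^2 + sin^2(θ) dφ^2).
Using θ as the parameter, the arc-length functional becomes
    J[φ] = ∫ 15 sqrt(1 + sin^2(θ) (dφ/dθ)^2) dθ.
So L = 15 sqrt(1 + sin^2(θ) φ'^2). Compute
    ∂L/∂φ = 0  (L has no explicit φ dependence),
    ∂L/∂φ' = 15 sin^2(θ) φ' / sqrt(1 + sin^2(θ) φ'^2).
For the candidate φ(θ) = c (constant), φ' = 0, so ∂L/∂φ' evaluated along the candidate vanishes, and ∂L/∂φ is identically zero. Hence
    d/dθ(∂L/∂φ') − ∂L/∂φ = 0
is satisfied. Therefore meridians φ = const are extremals of arc length — they are geodesics on the sphere.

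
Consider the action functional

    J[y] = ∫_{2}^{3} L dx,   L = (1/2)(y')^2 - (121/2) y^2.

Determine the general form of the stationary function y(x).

The Lagrangian is L = (1/2)(y')^2 - (121/2) y^2.
∂L/∂y = -121y.
∂L/∂y' = y'.
The Euler-Lagrange equation d/dx(∂L/∂y') − ∂L/∂y = 0 becomes:
    y'' + 121 y = 0
General solution: y(x) = A sin(11x) + B cos(11x), where A and B are arbitrary constants fixed by the endpoint conditions.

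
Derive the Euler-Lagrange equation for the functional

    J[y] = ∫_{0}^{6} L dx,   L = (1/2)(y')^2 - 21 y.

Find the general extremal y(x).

The Lagrangian is L = (1/2)(y')^2 - 21 y.
∂L/∂y = -21.
∂L/∂y' = y'.
The Euler-Lagrange equation d/dx(∂L/∂y') − ∂L/∂y = 0 becomes:
    y'' + 21 = 0
General solution: y(x) = -(21/2) x^2 + A x + B, where A and B are arbitrary constants fixed by the endpoint conditions.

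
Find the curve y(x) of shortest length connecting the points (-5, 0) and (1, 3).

Arc-length functional: J[y] = ∫ sqrt(1 + (y')^2) dx.
Lagrangian L = sqrt(1 + (y')^2) has no explicit y dependence, so ∂L/∂y = 0 and the Euler-Lagrange equation gives
    d/dx( y' / sqrt(1 + (y')^2) ) = 0  ⇒  y' / sqrt(1 + (y')^2) = const.
Hence y' is constant, so y(x) is affine.
Fitting the endpoints (-5, 0) and (1, 3):
    slope m = (3 − 0) / (1 − (-5)) = 1/2,
    intercept c = 0 − m·(-5) = 5/2.
Extremal: y(x) = (1/2) x + 5/2.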